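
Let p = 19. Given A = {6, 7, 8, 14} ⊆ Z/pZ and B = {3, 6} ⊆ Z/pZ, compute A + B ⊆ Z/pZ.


Work in Z/19Z: reduce every sum a + b modulo 19.
Enumerate all 8 pairs:
a = 6: 6+3=9, 6+6=12
a = 7: 7+3=10, 7+6=13
a = 8: 8+3=11, 8+6=14
a = 14: 14+3=17, 14+6=1
Distinct residues collected: {1, 9, 10, 11, 12, 13, 14, 17}
|A + B| = 8 (out of 19 total residues).

A + B = {1, 9, 10, 11, 12, 13, 14, 17}


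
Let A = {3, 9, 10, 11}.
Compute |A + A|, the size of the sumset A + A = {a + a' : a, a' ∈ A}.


A + A = {a + a' : a, a' ∈ A}; |A| = 4.
General bounds: 2|A| - 1 ≤ |A + A| ≤ |A|(|A|+1)/2, i.e. 7 ≤ |A + A| ≤ 10.
Lower bound 2|A|-1 is attained iff A is an arithmetic progression.
Enumerate sums a + a' for a ≤ a' (symmetric, so this suffices):
a = 3: 3+3=6, 3+9=12, 3+10=13, 3+11=14
a = 9: 9+9=18, 9+10=19, 9+11=20
a = 10: 10+10=20, 10+11=21
a = 11: 11+11=22
Distinct sums: {6, 12, 13, 14, 18, 19, 20, 21, 22}
|A + A| = 9

|A + A| = 9


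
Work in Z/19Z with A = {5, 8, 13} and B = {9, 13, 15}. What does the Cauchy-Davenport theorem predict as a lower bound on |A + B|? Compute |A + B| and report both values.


Cauchy-Davenport: |A + B| ≥ min(p, |A| + |B| - 1) for A, B nonempty in Z/pZ.
|A| = 3, |B| = 3, p = 19.
CD lower bound = min(19, 3 + 3 - 1) = min(19, 5) = 5.
Compute A + B mod 19 directly:
a = 5: 5+9=14, 5+13=18, 5+15=1
a = 8: 8+9=17, 8+13=2, 8+15=4
a = 13: 13+9=3, 13+13=7, 13+15=9
A + B = {1, 2, 3, 4, 7, 9, 14, 17, 18}, so |A + B| = 9.
Verify: 9 ≥ 5? Yes ✓.

CD lower bound = 5, actual |A + B| = 9.


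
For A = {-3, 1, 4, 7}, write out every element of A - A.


A - A = {a - a' : a, a' ∈ A}.
Compute a - a' for each ordered pair (a, a'):
a = -3: -3--3=0, -3-1=-4, -3-4=-7, -3-7=-10
a = 1: 1--3=4, 1-1=0, 1-4=-3, 1-7=-6
a = 4: 4--3=7, 4-1=3, 4-4=0, 4-7=-3
a = 7: 7--3=10, 7-1=6, 7-4=3, 7-7=0
Collecting distinct values (and noting 0 appears from a-a):
A - A = {-10, -7, -6, -4, -3, 0, 3, 4, 6, 7, 10}
|A - A| = 11

A - A = {-10, -7, -6, -4, -3, 0, 3, 4, 6, 7, 10}


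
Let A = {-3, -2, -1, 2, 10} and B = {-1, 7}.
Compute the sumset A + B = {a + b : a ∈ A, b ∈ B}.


A + B = {a + b : a ∈ A, b ∈ B}.
Enumerate all |A|·|B| = 5·2 = 10 pairs (a, b) and collect distinct sums.
a = -3: -3+-1=-4, -3+7=4
a = -2: -2+-1=-3, -2+7=5
a = -1: -1+-1=-2, -1+7=6
a = 2: 2+-1=1, 2+7=9
a = 10: 10+-1=9, 10+7=17
Collecting distinct sums: A + B = {-4, -3, -2, 1, 4, 5, 6, 9, 17}
|A + B| = 9

A + B = {-4, -3, -2, 1, 4, 5, 6, 9, 17}


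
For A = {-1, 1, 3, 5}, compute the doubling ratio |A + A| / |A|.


|A| = 4.
Compute A + A by enumerating all 16 pairs.
A + A = {-2, 0, 2, 4, 6, 8, 10}, so |A + A| = 7.
K = |A + A| / |A| = 7/4 (already in lowest terms) ≈ 1.7500.
Reference: AP of size 4 gives K = 7/4 ≈ 1.7500; a fully generic set of size 4 gives K ≈ 2.5000.

|A| = 4, |A + A| = 7, K = 7/4.


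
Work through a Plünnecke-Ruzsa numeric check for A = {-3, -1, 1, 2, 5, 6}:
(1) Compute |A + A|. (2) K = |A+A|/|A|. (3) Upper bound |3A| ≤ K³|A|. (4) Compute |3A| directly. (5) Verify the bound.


|A| = 6.
Step 1: Compute A + A by enumerating all 36 pairs.
A + A = {-6, -4, -2, -1, 0, 1, 2, 3, 4, 5, 6, 7, 8, 10, 11, 12}, so |A + A| = 16.
Step 2: Doubling constant K = |A + A|/|A| = 16/6 = 16/6 ≈ 2.6667.
Step 3: Plünnecke-Ruzsa gives |3A| ≤ K³·|A| = (2.6667)³ · 6 ≈ 113.7778.
Step 4: Compute 3A = A + A + A directly by enumerating all triples (a,b,c) ∈ A³; |3A| = 26.
Step 5: Check 26 ≤ 113.7778? Yes ✓.

K = 16/6, Plünnecke-Ruzsa bound K³|A| ≈ 113.7778, |3A| = 26, inequality holds.


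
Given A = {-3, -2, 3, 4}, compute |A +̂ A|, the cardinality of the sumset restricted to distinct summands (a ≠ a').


Restricted sumset: A +̂ A = {a + a' : a ∈ A, a' ∈ A, a ≠ a'}.
Equivalently, take A + A and drop any sum 2a that is achievable ONLY as a + a for a ∈ A (i.e. sums representable only with equal summands).
Enumerate pairs (a, a') with a < a' (symmetric, so each unordered pair gives one sum; this covers all a ≠ a'):
  -3 + -2 = -5
  -3 + 3 = 0
  -3 + 4 = 1
  -2 + 3 = 1
  -2 + 4 = 2
  3 + 4 = 7
Collected distinct sums: {-5, 0, 1, 2, 7}
|A +̂ A| = 5
(Reference bound: |A +̂ A| ≥ 2|A| - 3 for |A| ≥ 2, with |A| = 4 giving ≥ 5.)

|A +̂ A| = 5


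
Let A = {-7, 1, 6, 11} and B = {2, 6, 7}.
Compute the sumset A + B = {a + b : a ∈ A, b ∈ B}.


A + B = {a + b : a ∈ A, b ∈ B}.
Enumerate all |A|·|B| = 4·3 = 12 pairs (a, b) and collect distinct sums.
a = -7: -7+2=-5, -7+6=-1, -7+7=0
a = 1: 1+2=3, 1+6=7, 1+7=8
a = 6: 6+2=8, 6+6=12, 6+7=13
a = 11: 11+2=13, 11+6=17, 11+7=18
Collecting distinct sums: A + B = {-5, -1, 0, 3, 7, 8, 12, 13, 17, 18}
|A + B| = 10

A + B = {-5, -1, 0, 3, 7, 8, 12, 13, 17, 18}


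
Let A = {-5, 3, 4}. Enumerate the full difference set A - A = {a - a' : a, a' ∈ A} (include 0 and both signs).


A - A = {a - a' : a, a' ∈ A}.
Compute a - a' for each ordered pair (a, a'):
a = -5: -5--5=0, -5-3=-8, -5-4=-9
a = 3: 3--5=8, 3-3=0, 3-4=-1
a = 4: 4--5=9, 4-3=1, 4-4=0
Collecting distinct values (and noting 0 appears from a-a):
A - A = {-9, -8, -1, 0, 1, 8, 9}
|A - A| = 7

A - A = {-9, -8, -1, 0, 1, 8, 9}


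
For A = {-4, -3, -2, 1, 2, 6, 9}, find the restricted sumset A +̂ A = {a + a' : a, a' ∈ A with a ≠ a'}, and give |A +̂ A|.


Restricted sumset: A +̂ A = {a + a' : a ∈ A, a' ∈ A, a ≠ a'}.
Equivalently, take A + A and drop any sum 2a that is achievable ONLY as a + a for a ∈ A (i.e. sums representable only with equal summands).
Enumerate pairs (a, a') with a < a' (symmetric, so each unordered pair gives one sum; this covers all a ≠ a'):
  -4 + -3 = -7
  -4 + -2 = -6
  -4 + 1 = -3
  -4 + 2 = -2
  -4 + 6 = 2
  -4 + 9 = 5
  -3 + -2 = -5
  -3 + 1 = -2
  -3 + 2 = -1
  -3 + 6 = 3
  -3 + 9 = 6
  -2 + 1 = -1
  -2 + 2 = 0
  -2 + 6 = 4
  -2 + 9 = 7
  1 + 2 = 3
  1 + 6 = 7
  1 + 9 = 10
  2 + 6 = 8
  2 + 9 = 11
  6 + 9 = 15
Collected distinct sums: {-7, -6, -5, -3, -2, -1, 0, 2, 3, 4, 5, 6, 7, 8, 10, 11, 15}
|A +̂ A| = 17
(Reference bound: |A +̂ A| ≥ 2|A| - 3 for |A| ≥ 2, with |A| = 7 giving ≥ 11.)

|A +̂ A| = 17


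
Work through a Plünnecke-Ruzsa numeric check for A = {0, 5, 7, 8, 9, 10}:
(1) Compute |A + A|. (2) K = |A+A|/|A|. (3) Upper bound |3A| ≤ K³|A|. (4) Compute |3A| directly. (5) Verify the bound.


|A| = 6.
Step 1: Compute A + A by enumerating all 36 pairs.
A + A = {0, 5, 7, 8, 9, 10, 12, 13, 14, 15, 16, 17, 18, 19, 20}, so |A + A| = 15.
Step 2: Doubling constant K = |A + A|/|A| = 15/6 = 15/6 ≈ 2.5000.
Step 3: Plünnecke-Ruzsa gives |3A| ≤ K³·|A| = (2.5000)³ · 6 ≈ 93.7500.
Step 4: Compute 3A = A + A + A directly by enumerating all triples (a,b,c) ∈ A³; |3A| = 25.
Step 5: Check 25 ≤ 93.7500? Yes ✓.

K = 15/6, Plünnecke-Ruzsa bound K³|A| ≈ 93.7500, |3A| = 25, inequality holds.


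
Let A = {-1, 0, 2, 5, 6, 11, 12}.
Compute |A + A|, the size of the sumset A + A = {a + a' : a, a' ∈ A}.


A + A = {a + a' : a, a' ∈ A}; |A| = 7.
General bounds: 2|A| - 1 ≤ |A + A| ≤ |A|(|A|+1)/2, i.e. 13 ≤ |A + A| ≤ 28.
Lower bound 2|A|-1 is attained iff A is an arithmetic progression.
Enumerate sums a + a' for a ≤ a' (symmetric, so this suffices):
a = -1: -1+-1=-2, -1+0=-1, -1+2=1, -1+5=4, -1+6=5, -1+11=10, -1+12=11
a = 0: 0+0=0, 0+2=2, 0+5=5, 0+6=6, 0+11=11, 0+12=12
a = 2: 2+2=4, 2+5=7, 2+6=8, 2+11=13, 2+12=14
a = 5: 5+5=10, 5+6=11, 5+11=16, 5+12=17
a = 6: 6+6=12, 6+11=17, 6+12=18
a = 11: 11+11=22, 11+12=23
a = 12: 12+12=24
Distinct sums: {-2, -1, 0, 1, 2, 4, 5, 6, 7, 8, 10, 11, 12, 13, 14, 16, 17, 18, 22, 23, 24}
|A + A| = 21

|A + A| = 21


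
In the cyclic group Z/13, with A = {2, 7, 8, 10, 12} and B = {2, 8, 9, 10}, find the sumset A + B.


Work in Z/13Z: reduce every sum a + b modulo 13.
Enumerate all 20 pairs:
a = 2: 2+2=4, 2+8=10, 2+9=11, 2+10=12
a = 7: 7+2=9, 7+8=2, 7+9=3, 7+10=4
a = 8: 8+2=10, 8+8=3, 8+9=4, 8+10=5
a = 10: 10+2=12, 10+8=5, 10+9=6, 10+10=7
a = 12: 12+2=1, 12+8=7, 12+9=8, 12+10=9
Distinct residues collected: {1, 2, 3, 4, 5, 6, 7, 8, 9, 10, 11, 12}
|A + B| = 12 (out of 13 total residues).

A + B = {1, 2, 3, 4, 5, 6, 7, 8, 9, 10, 11, 12}


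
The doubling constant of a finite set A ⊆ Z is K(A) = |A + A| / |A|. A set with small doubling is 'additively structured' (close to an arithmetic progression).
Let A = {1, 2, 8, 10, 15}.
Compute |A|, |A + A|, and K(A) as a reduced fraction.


|A| = 5.
Compute A + A by enumerating all 25 pairs.
A + A = {2, 3, 4, 9, 10, 11, 12, 16, 17, 18, 20, 23, 25, 30}, so |A + A| = 14.
K = |A + A| / |A| = 14/5 (already in lowest terms) ≈ 2.8000.
Reference: AP of size 5 gives K = 9/5 ≈ 1.8000; a fully generic set of size 5 gives K ≈ 3.0000.

|A| = 5, |A + A| = 14, K = 14/5.


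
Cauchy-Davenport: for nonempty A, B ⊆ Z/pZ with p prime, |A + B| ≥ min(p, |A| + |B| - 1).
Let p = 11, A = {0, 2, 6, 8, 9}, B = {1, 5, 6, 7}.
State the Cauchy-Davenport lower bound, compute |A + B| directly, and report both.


Cauchy-Davenport: |A + B| ≥ min(p, |A| + |B| - 1) for A, B nonempty in Z/pZ.
|A| = 5, |B| = 4, p = 11.
CD lower bound = min(11, 5 + 4 - 1) = min(11, 8) = 8.
Compute A + B mod 11 directly:
a = 0: 0+1=1, 0+5=5, 0+6=6, 0+7=7
a = 2: 2+1=3, 2+5=7, 2+6=8, 2+7=9
a = 6: 6+1=7, 6+5=0, 6+6=1, 6+7=2
a = 8: 8+1=9, 8+5=2, 8+6=3, 8+7=4
a = 9: 9+1=10, 9+5=3, 9+6=4, 9+7=5
A + B = {0, 1, 2, 3, 4, 5, 6, 7, 8, 9, 10}, so |A + B| = 11.
Verify: 11 ≥ 8? Yes ✓.

CD lower bound = 8, actual |A + B| = 11.


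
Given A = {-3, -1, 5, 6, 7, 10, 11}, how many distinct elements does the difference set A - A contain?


A - A = {a - a' : a, a' ∈ A}; |A| = 7.
Bounds: 2|A|-1 ≤ |A - A| ≤ |A|² - |A| + 1, i.e. 13 ≤ |A - A| ≤ 43.
Note: 0 ∈ A - A always (from a - a). The set is symmetric: if d ∈ A - A then -d ∈ A - A.
Enumerate nonzero differences d = a - a' with a > a' (then include -d):
Positive differences: {1, 2, 3, 4, 5, 6, 7, 8, 9, 10, 11, 12, 13, 14}
Full difference set: {0} ∪ (positive diffs) ∪ (negative diffs).
|A - A| = 1 + 2·14 = 29 (matches direct enumeration: 29).

|A - A| = 29


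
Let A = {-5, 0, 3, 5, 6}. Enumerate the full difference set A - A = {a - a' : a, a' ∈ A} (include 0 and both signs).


A - A = {a - a' : a, a' ∈ A}.
Compute a - a' for each ordered pair (a, a'):
a = -5: -5--5=0, -5-0=-5, -5-3=-8, -5-5=-10, -5-6=-11
a = 0: 0--5=5, 0-0=0, 0-3=-3, 0-5=-5, 0-6=-6
a = 3: 3--5=8, 3-0=3, 3-3=0, 3-5=-2, 3-6=-3
a = 5: 5--5=10, 5-0=5, 5-3=2, 5-5=0, 5-6=-1
a = 6: 6--5=11, 6-0=6, 6-3=3, 6-5=1, 6-6=0
Collecting distinct values (and noting 0 appears from a-a):
A - A = {-11, -10, -8, -6, -5, -3, -2, -1, 0, 1, 2, 3, 5, 6, 8, 10, 11}
|A - A| = 17

A - A = {-11, -10, -8, -6, -5, -3, -2, -1, 0, 1, 2, 3, 5, 6, 8, 10, 11}


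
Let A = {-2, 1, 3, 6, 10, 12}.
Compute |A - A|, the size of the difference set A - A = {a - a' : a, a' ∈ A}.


A - A = {a - a' : a, a' ∈ A}; |A| = 6.
Bounds: 2|A|-1 ≤ |A - A| ≤ |A|² - |A| + 1, i.e. 11 ≤ |A - A| ≤ 31.
Note: 0 ∈ A - A always (from a - a). The set is symmetric: if d ∈ A - A then -d ∈ A - A.
Enumerate nonzero differences d = a - a' with a > a' (then include -d):
Positive differences: {2, 3, 4, 5, 6, 7, 8, 9, 11, 12, 14}
Full difference set: {0} ∪ (positive diffs) ∪ (negative diffs).
|A - A| = 1 + 2·11 = 23 (matches direct enumeration: 23).

|A - A| = 23


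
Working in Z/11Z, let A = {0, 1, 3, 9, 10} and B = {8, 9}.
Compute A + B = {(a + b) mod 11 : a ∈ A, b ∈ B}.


Work in Z/11Z: reduce every sum a + b modulo 11.
Enumerate all 10 pairs:
a = 0: 0+8=8, 0+9=9
a = 1: 1+8=9, 1+9=10
a = 3: 3+8=0, 3+9=1
a = 9: 9+8=6, 9+9=7
a = 10: 10+8=7, 10+9=8
Distinct residues collected: {0, 1, 6, 7, 8, 9, 10}
|A + B| = 7 (out of 11 total residues).

A + B = {0, 1, 6, 7, 8, 9, 10}


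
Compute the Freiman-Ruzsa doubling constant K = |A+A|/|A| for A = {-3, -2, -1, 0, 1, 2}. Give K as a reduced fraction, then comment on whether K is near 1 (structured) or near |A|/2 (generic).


|A| = 6.
Compute A + A by enumerating all 36 pairs.
A + A = {-6, -5, -4, -3, -2, -1, 0, 1, 2, 3, 4}, so |A + A| = 11.
K = |A + A| / |A| = 11/6 (already in lowest terms) ≈ 1.8333.
Reference: AP of size 6 gives K = 11/6 ≈ 1.8333; a fully generic set of size 6 gives K ≈ 3.5000.

|A| = 6, |A + A| = 11, K = 11/6.


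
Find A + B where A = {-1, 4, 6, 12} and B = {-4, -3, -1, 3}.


A + B = {a + b : a ∈ A, b ∈ B}.
Enumerate all |A|·|B| = 4·4 = 16 pairs (a, b) and collect distinct sums.
a = -1: -1+-4=-5, -1+-3=-4, -1+-1=-2, -1+3=2
a = 4: 4+-4=0, 4+-3=1, 4+-1=3, 4+3=7
a = 6: 6+-4=2, 6+-3=3, 6+-1=5, 6+3=9
a = 12: 12+-4=8, 12+-3=9, 12+-1=11, 12+3=15
Collecting distinct sums: A + B = {-5, -4, -2, 0, 1, 2, 3, 5, 7, 8, 9, 11, 15}
|A + B| = 13

A + B = {-5, -4, -2, 0, 1, 2, 3, 5, 7, 8, 9, 11, 15}


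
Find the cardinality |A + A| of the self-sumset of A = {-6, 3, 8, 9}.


A + A = {a + a' : a, a' ∈ A}; |A| = 4.
General bounds: 2|A| - 1 ≤ |A + A| ≤ |A|(|A|+1)/2, i.e. 7 ≤ |A + A| ≤ 10.
Lower bound 2|A|-1 is attained iff A is an arithmetic progression.
Enumerate sums a + a' for a ≤ a' (symmetric, so this suffices):
a = -6: -6+-6=-12, -6+3=-3, -6+8=2, -6+9=3
a = 3: 3+3=6, 3+8=11, 3+9=12
a = 8: 8+8=16, 8+9=17
a = 9: 9+9=18
Distinct sums: {-12, -3, 2, 3, 6, 11, 12, 16, 17, 18}
|A + A| = 10

|A + A| = 10


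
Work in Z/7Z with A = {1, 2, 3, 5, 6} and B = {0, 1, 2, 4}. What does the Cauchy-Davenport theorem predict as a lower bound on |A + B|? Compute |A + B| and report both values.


Cauchy-Davenport: |A + B| ≥ min(p, |A| + |B| - 1) for A, B nonempty in Z/pZ.
|A| = 5, |B| = 4, p = 7.
CD lower bound = min(7, 5 + 4 - 1) = min(7, 8) = 7.
Compute A + B mod 7 directly:
a = 1: 1+0=1, 1+1=2, 1+2=3, 1+4=5
a = 2: 2+0=2, 2+1=3, 2+2=4, 2+4=6
a = 3: 3+0=3, 3+1=4, 3+2=5, 3+4=0
a = 5: 5+0=5, 5+1=6, 5+2=0, 5+4=2
a = 6: 6+0=6, 6+1=0, 6+2=1, 6+4=3
A + B = {0, 1, 2, 3, 4, 5, 6}, so |A + B| = 7.
Verify: 7 ≥ 7? Yes ✓.

CD lower bound = 7, actual |A + B| = 7.


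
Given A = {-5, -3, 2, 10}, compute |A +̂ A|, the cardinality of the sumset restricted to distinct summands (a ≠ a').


Restricted sumset: A +̂ A = {a + a' : a ∈ A, a' ∈ A, a ≠ a'}.
Equivalently, take A + A and drop any sum 2a that is achievable ONLY as a + a for a ∈ A (i.e. sums representable only with equal summands).
Enumerate pairs (a, a') with a < a' (symmetric, so each unordered pair gives one sum; this covers all a ≠ a'):
  -5 + -3 = -8
  -5 + 2 = -3
  -5 + 10 = 5
  -3 + 2 = -1
  -3 + 10 = 7
  2 + 10 = 12
Collected distinct sums: {-8, -3, -1, 5, 7, 12}
|A +̂ A| = 6
(Reference bound: |A +̂ A| ≥ 2|A| - 3 for |A| ≥ 2, with |A| = 4 giving ≥ 5.)

|A +̂ A| = 6


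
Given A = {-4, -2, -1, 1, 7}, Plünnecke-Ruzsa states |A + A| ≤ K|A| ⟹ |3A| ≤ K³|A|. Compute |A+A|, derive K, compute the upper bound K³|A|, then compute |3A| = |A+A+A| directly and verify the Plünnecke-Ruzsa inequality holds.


|A| = 5.
Step 1: Compute A + A by enumerating all 25 pairs.
A + A = {-8, -6, -5, -4, -3, -2, -1, 0, 2, 3, 5, 6, 8, 14}, so |A + A| = 14.
Step 2: Doubling constant K = |A + A|/|A| = 14/5 = 14/5 ≈ 2.8000.
Step 3: Plünnecke-Ruzsa gives |3A| ≤ K³·|A| = (2.8000)³ · 5 ≈ 109.7600.
Step 4: Compute 3A = A + A + A directly by enumerating all triples (a,b,c) ∈ A³; |3A| = 25.
Step 5: Check 25 ≤ 109.7600? Yes ✓.

K = 14/5, Plünnecke-Ruzsa bound K³|A| ≈ 109.7600, |3A| = 25, inequality holds.


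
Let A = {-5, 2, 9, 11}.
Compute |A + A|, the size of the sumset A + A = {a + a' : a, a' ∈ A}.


A + A = {a + a' : a, a' ∈ A}; |A| = 4.
General bounds: 2|A| - 1 ≤ |A + A| ≤ |A|(|A|+1)/2, i.e. 7 ≤ |A + A| ≤ 10.
Lower bound 2|A|-1 is attained iff A is an arithmetic progression.
Enumerate sums a + a' for a ≤ a' (symmetric, so this suffices):
a = -5: -5+-5=-10, -5+2=-3, -5+9=4, -5+11=6
a = 2: 2+2=4, 2+9=11, 2+11=13
a = 9: 9+9=18, 9+11=20
a = 11: 11+11=22
Distinct sums: {-10, -3, 4, 6, 11, 13, 18, 20, 22}
|A + A| = 9

|A + A| = 9


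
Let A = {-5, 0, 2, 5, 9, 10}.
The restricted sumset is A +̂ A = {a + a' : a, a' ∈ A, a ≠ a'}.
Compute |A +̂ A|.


Restricted sumset: A +̂ A = {a + a' : a ∈ A, a' ∈ A, a ≠ a'}.
Equivalently, take A + A and drop any sum 2a that is achievable ONLY as a + a for a ∈ A (i.e. sums representable only with equal summands).
Enumerate pairs (a, a') with a < a' (symmetric, so each unordered pair gives one sum; this covers all a ≠ a'):
  -5 + 0 = -5
  -5 + 2 = -3
  -5 + 5 = 0
  -5 + 9 = 4
  -5 + 10 = 5
  0 + 2 = 2
  0 + 5 = 5
  0 + 9 = 9
  0 + 10 = 10
  2 + 5 = 7
  2 + 9 = 11
  2 + 10 = 12
  5 + 9 = 14
  5 + 10 = 15
  9 + 10 = 19
Collected distinct sums: {-5, -3, 0, 2, 4, 5, 7, 9, 10, 11, 12, 14, 15, 19}
|A +̂ A| = 14
(Reference bound: |A +̂ A| ≥ 2|A| - 3 for |A| ≥ 2, with |A| = 6 giving ≥ 9.)

|A +̂ A| = 14


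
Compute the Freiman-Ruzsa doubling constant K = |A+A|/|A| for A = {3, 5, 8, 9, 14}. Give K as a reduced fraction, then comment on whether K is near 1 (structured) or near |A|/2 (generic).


|A| = 5.
Compute A + A by enumerating all 25 pairs.
A + A = {6, 8, 10, 11, 12, 13, 14, 16, 17, 18, 19, 22, 23, 28}, so |A + A| = 14.
K = |A + A| / |A| = 14/5 (already in lowest terms) ≈ 2.8000.
Reference: AP of size 5 gives K = 9/5 ≈ 1.8000; a fully generic set of size 5 gives K ≈ 3.0000.

|A| = 5, |A + A| = 14, K = 14/5.


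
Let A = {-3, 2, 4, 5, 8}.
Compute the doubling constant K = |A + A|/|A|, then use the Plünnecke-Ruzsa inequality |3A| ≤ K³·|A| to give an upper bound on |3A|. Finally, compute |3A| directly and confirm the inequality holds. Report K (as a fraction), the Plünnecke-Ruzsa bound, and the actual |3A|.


|A| = 5.
Step 1: Compute A + A by enumerating all 25 pairs.
A + A = {-6, -1, 1, 2, 4, 5, 6, 7, 8, 9, 10, 12, 13, 16}, so |A + A| = 14.
Step 2: Doubling constant K = |A + A|/|A| = 14/5 = 14/5 ≈ 2.8000.
Step 3: Plünnecke-Ruzsa gives |3A| ≤ K³·|A| = (2.8000)³ · 5 ≈ 109.7600.
Step 4: Compute 3A = A + A + A directly by enumerating all triples (a,b,c) ∈ A³; |3A| = 25.
Step 5: Check 25 ≤ 109.7600? Yes ✓.

K = 14/5, Plünnecke-Ruzsa bound K³|A| ≈ 109.7600, |3A| = 25, inequality holds.


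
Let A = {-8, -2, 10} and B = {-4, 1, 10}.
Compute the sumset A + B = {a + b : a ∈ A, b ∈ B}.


A + B = {a + b : a ∈ A, b ∈ B}.
Enumerate all |A|·|B| = 3·3 = 9 pairs (a, b) and collect distinct sums.
a = -8: -8+-4=-12, -8+1=-7, -8+10=2
a = -2: -2+-4=-6, -2+1=-1, -2+10=8
a = 10: 10+-4=6, 10+1=11, 10+10=20
Collecting distinct sums: A + B = {-12, -7, -6, -1, 2, 6, 8, 11, 20}
|A + B| = 9

A + B = {-12, -7, -6, -1, 2, 6, 8, 11, 20}


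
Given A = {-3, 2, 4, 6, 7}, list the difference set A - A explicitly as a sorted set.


A - A = {a - a' : a, a' ∈ A}.
Compute a - a' for each ordered pair (a, a'):
a = -3: -3--3=0, -3-2=-5, -3-4=-7, -3-6=-9, -3-7=-10
a = 2: 2--3=5, 2-2=0, 2-4=-2, 2-6=-4, 2-7=-5
a = 4: 4--3=7, 4-2=2, 4-4=0, 4-6=-2, 4-7=-3
a = 6: 6--3=9, 6-2=4, 6-4=2, 6-6=0, 6-7=-1
a = 7: 7--3=10, 7-2=5, 7-4=3, 7-6=1, 7-7=0
Collecting distinct values (and noting 0 appears from a-a):
A - A = {-10, -9, -7, -5, -4, -3, -2, -1, 0, 1, 2, 3, 4, 5, 7, 9, 10}
|A - A| = 17

A - A = {-10, -9, -7, -5, -4, -3, -2, -1, 0, 1, 2, 3, 4, 5, 7, 9, 10}


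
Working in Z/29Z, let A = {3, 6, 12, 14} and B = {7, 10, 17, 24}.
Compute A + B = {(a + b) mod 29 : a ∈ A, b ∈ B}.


Work in Z/29Z: reduce every sum a + b modulo 29.
Enumerate all 16 pairs:
a = 3: 3+7=10, 3+10=13, 3+17=20, 3+24=27
a = 6: 6+7=13, 6+10=16, 6+17=23, 6+24=1
a = 12: 12+7=19, 12+10=22, 12+17=0, 12+24=7
a = 14: 14+7=21, 14+10=24, 14+17=2, 14+24=9
Distinct residues collected: {0, 1, 2, 7, 9, 10, 13, 16, 19, 20, 21, 22, 23, 24, 27}
|A + B| = 15 (out of 29 total residues).

A + B = {0, 1, 2, 7, 9, 10, 13, 16, 19, 20, 21, 22, 23, 24, 27}


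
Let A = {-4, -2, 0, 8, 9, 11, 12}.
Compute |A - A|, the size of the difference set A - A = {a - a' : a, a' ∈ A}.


A - A = {a - a' : a, a' ∈ A}; |A| = 7.
Bounds: 2|A|-1 ≤ |A - A| ≤ |A|² - |A| + 1, i.e. 13 ≤ |A - A| ≤ 43.
Note: 0 ∈ A - A always (from a - a). The set is symmetric: if d ∈ A - A then -d ∈ A - A.
Enumerate nonzero differences d = a - a' with a > a' (then include -d):
Positive differences: {1, 2, 3, 4, 8, 9, 10, 11, 12, 13, 14, 15, 16}
Full difference set: {0} ∪ (positive diffs) ∪ (negative diffs).
|A - A| = 1 + 2·13 = 27 (matches direct enumeration: 27).

|A - A| = 27


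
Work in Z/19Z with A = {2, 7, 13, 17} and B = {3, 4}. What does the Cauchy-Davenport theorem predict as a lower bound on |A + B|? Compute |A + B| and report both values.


Cauchy-Davenport: |A + B| ≥ min(p, |A| + |B| - 1) for A, B nonempty in Z/pZ.
|A| = 4, |B| = 2, p = 19.
CD lower bound = min(19, 4 + 2 - 1) = min(19, 5) = 5.
Compute A + B mod 19 directly:
a = 2: 2+3=5, 2+4=6
a = 7: 7+3=10, 7+4=11
a = 13: 13+3=16, 13+4=17
a = 17: 17+3=1, 17+4=2
A + B = {1, 2, 5, 6, 10, 11, 16, 17}, so |A + B| = 8.
Verify: 8 ≥ 5? Yes ✓.

CD lower bound = 5, actual |A + B| = 8.


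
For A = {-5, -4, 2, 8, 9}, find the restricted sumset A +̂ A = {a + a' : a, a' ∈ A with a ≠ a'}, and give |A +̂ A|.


Restricted sumset: A +̂ A = {a + a' : a ∈ A, a' ∈ A, a ≠ a'}.
Equivalently, take A + A and drop any sum 2a that is achievable ONLY as a + a for a ∈ A (i.e. sums representable only with equal summands).
Enumerate pairs (a, a') with a < a' (symmetric, so each unordered pair gives one sum; this covers all a ≠ a'):
  -5 + -4 = -9
  -5 + 2 = -3
  -5 + 8 = 3
  -5 + 9 = 4
  -4 + 2 = -2
  -4 + 8 = 4
  -4 + 9 = 5
  2 + 8 = 10
  2 + 9 = 11
  8 + 9 = 17
Collected distinct sums: {-9, -3, -2, 3, 4, 5, 10, 11, 17}
|A +̂ A| = 9
(Reference bound: |A +̂ A| ≥ 2|A| - 3 for |A| ≥ 2, with |A| = 5 giving ≥ 7.)

|A +̂ A| = 9


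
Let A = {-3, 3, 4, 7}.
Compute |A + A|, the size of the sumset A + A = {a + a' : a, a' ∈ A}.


A + A = {a + a' : a, a' ∈ A}; |A| = 4.
General bounds: 2|A| - 1 ≤ |A + A| ≤ |A|(|A|+1)/2, i.e. 7 ≤ |A + A| ≤ 10.
Lower bound 2|A|-1 is attained iff A is an arithmetic progression.
Enumerate sums a + a' for a ≤ a' (symmetric, so this suffices):
a = -3: -3+-3=-6, -3+3=0, -3+4=1, -3+7=4
a = 3: 3+3=6, 3+4=7, 3+7=10
a = 4: 4+4=8, 4+7=11
a = 7: 7+7=14
Distinct sums: {-6, 0, 1, 4, 6, 7, 8, 10, 11, 14}
|A + A| = 10

|A + A| = 10


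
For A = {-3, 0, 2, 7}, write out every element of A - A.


A - A = {a - a' : a, a' ∈ A}.
Compute a - a' for each ordered pair (a, a'):
a = -3: -3--3=0, -3-0=-3, -3-2=-5, -3-7=-10
a = 0: 0--3=3, 0-0=0, 0-2=-2, 0-7=-7
a = 2: 2--3=5, 2-0=2, 2-2=0, 2-7=-5
a = 7: 7--3=10, 7-0=7, 7-2=5, 7-7=0
Collecting distinct values (and noting 0 appears from a-a):
A - A = {-10, -7, -5, -3, -2, 0, 2, 3, 5, 7, 10}
|A - A| = 11

A - A = {-10, -7, -5, -3, -2, 0, 2, 3, 5, 7, 10}


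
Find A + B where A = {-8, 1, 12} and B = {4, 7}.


A + B = {a + b : a ∈ A, b ∈ B}.
Enumerate all |A|·|B| = 3·2 = 6 pairs (a, b) and collect distinct sums.
a = -8: -8+4=-4, -8+7=-1
a = 1: 1+4=5, 1+7=8
a = 12: 12+4=16, 12+7=19
Collecting distinct sums: A + B = {-4, -1, 5, 8, 16, 19}
|A + B| = 6

A + B = {-4, -1, 5, 8, 16, 19}


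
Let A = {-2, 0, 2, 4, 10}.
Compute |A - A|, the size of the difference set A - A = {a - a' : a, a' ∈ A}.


A - A = {a - a' : a, a' ∈ A}; |A| = 5.
Bounds: 2|A|-1 ≤ |A - A| ≤ |A|² - |A| + 1, i.e. 9 ≤ |A - A| ≤ 21.
Note: 0 ∈ A - A always (from a - a). The set is symmetric: if d ∈ A - A then -d ∈ A - A.
Enumerate nonzero differences d = a - a' with a > a' (then include -d):
Positive differences: {2, 4, 6, 8, 10, 12}
Full difference set: {0} ∪ (positive diffs) ∪ (negative diffs).
|A - A| = 1 + 2·6 = 13 (matches direct enumeration: 13).

|A - A| = 13


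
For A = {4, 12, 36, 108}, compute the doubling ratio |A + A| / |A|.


|A| = 4.
Compute A + A by enumerating all 16 pairs.
A + A = {8, 16, 24, 40, 48, 72, 112, 120, 144, 216}, so |A + A| = 10.
K = |A + A| / |A| = 10/4 = 5/2 ≈ 2.5000.
Reference: AP of size 4 gives K = 7/4 ≈ 1.7500; a fully generic set of size 4 gives K ≈ 2.5000.

|A| = 4, |A + A| = 10, K = 10/4 = 5/2.


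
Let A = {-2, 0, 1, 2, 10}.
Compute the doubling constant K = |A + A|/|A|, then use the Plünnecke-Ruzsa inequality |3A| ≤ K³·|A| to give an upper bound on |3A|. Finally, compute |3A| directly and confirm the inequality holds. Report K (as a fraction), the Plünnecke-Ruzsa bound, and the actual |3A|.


|A| = 5.
Step 1: Compute A + A by enumerating all 25 pairs.
A + A = {-4, -2, -1, 0, 1, 2, 3, 4, 8, 10, 11, 12, 20}, so |A + A| = 13.
Step 2: Doubling constant K = |A + A|/|A| = 13/5 = 13/5 ≈ 2.6000.
Step 3: Plünnecke-Ruzsa gives |3A| ≤ K³·|A| = (2.6000)³ · 5 ≈ 87.8800.
Step 4: Compute 3A = A + A + A directly by enumerating all triples (a,b,c) ∈ A³; |3A| = 24.
Step 5: Check 24 ≤ 87.8800? Yes ✓.

K = 13/5, Plünnecke-Ruzsa bound K³|A| ≈ 87.8800, |3A| = 24, inequality holds.


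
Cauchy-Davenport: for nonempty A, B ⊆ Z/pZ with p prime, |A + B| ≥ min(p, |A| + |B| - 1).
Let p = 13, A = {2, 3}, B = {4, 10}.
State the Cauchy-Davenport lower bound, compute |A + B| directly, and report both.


Cauchy-Davenport: |A + B| ≥ min(p, |A| + |B| - 1) for A, B nonempty in Z/pZ.
|A| = 2, |B| = 2, p = 13.
CD lower bound = min(13, 2 + 2 - 1) = min(13, 3) = 3.
Compute A + B mod 13 directly:
a = 2: 2+4=6, 2+10=12
a = 3: 3+4=7, 3+10=0
A + B = {0, 6, 7, 12}, so |A + B| = 4.
Verify: 4 ≥ 3? Yes ✓.

CD lower bound = 3, actual |A + B| = 4.


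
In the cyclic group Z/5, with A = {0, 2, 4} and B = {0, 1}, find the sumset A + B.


Work in Z/5Z: reduce every sum a + b modulo 5.
Enumerate all 6 pairs:
a = 0: 0+0=0, 0+1=1
a = 2: 2+0=2, 2+1=3
a = 4: 4+0=4, 4+1=0
Distinct residues collected: {0, 1, 2, 3, 4}
|A + B| = 5 (out of 5 total residues).

A + B = {0, 1, 2, 3, 4}


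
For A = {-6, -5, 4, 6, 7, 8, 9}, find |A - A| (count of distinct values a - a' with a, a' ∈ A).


A - A = {a - a' : a, a' ∈ A}; |A| = 7.
Bounds: 2|A|-1 ≤ |A - A| ≤ |A|² - |A| + 1, i.e. 13 ≤ |A - A| ≤ 43.
Note: 0 ∈ A - A always (from a - a). The set is symmetric: if d ∈ A - A then -d ∈ A - A.
Enumerate nonzero differences d = a - a' with a > a' (then include -d):
Positive differences: {1, 2, 3, 4, 5, 9, 10, 11, 12, 13, 14, 15}
Full difference set: {0} ∪ (positive diffs) ∪ (negative diffs).
|A - A| = 1 + 2·12 = 25 (matches direct enumeration: 25).

|A - A| = 25


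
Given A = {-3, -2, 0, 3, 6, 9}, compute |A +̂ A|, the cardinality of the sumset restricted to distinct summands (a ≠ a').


Restricted sumset: A +̂ A = {a + a' : a ∈ A, a' ∈ A, a ≠ a'}.
Equivalently, take A + A and drop any sum 2a that is achievable ONLY as a + a for a ∈ A (i.e. sums representable only with equal summands).
Enumerate pairs (a, a') with a < a' (symmetric, so each unordered pair gives one sum; this covers all a ≠ a'):
  -3 + -2 = -5
  -3 + 0 = -3
  -3 + 3 = 0
  -3 + 6 = 3
  -3 + 9 = 6
  -2 + 0 = -2
  -2 + 3 = 1
  -2 + 6 = 4
  -2 + 9 = 7
  0 + 3 = 3
  0 + 6 = 6
  0 + 9 = 9
  3 + 6 = 9
  3 + 9 = 12
  6 + 9 = 15
Collected distinct sums: {-5, -3, -2, 0, 1, 3, 4, 6, 7, 9, 12, 15}
|A +̂ A| = 12
(Reference bound: |A +̂ A| ≥ 2|A| - 3 for |A| ≥ 2, with |A| = 6 giving ≥ 9.)

|A +̂ A| = 12


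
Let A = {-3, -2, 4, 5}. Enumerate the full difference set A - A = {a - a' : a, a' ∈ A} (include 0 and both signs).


A - A = {a - a' : a, a' ∈ A}.
Compute a - a' for each ordered pair (a, a'):
a = -3: -3--3=0, -3--2=-1, -3-4=-7, -3-5=-8
a = -2: -2--3=1, -2--2=0, -2-4=-6, -2-5=-7
a = 4: 4--3=7, 4--2=6, 4-4=0, 4-5=-1
a = 5: 5--3=8, 5--2=7, 5-4=1, 5-5=0
Collecting distinct values (and noting 0 appears from a-a):
A - A = {-8, -7, -6, -1, 0, 1, 6, 7, 8}
|A - A| = 9

A - A = {-8, -7, -6, -1, 0, 1, 6, 7, 8}


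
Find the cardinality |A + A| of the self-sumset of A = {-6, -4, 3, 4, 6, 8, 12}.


A + A = {a + a' : a, a' ∈ A}; |A| = 7.
General bounds: 2|A| - 1 ≤ |A + A| ≤ |A|(|A|+1)/2, i.e. 13 ≤ |A + A| ≤ 28.
Lower bound 2|A|-1 is attained iff A is an arithmetic progression.
Enumerate sums a + a' for a ≤ a' (symmetric, so this suffices):
a = -6: -6+-6=-12, -6+-4=-10, -6+3=-3, -6+4=-2, -6+6=0, -6+8=2, -6+12=6
a = -4: -4+-4=-8, -4+3=-1, -4+4=0, -4+6=2, -4+8=4, -4+12=8
a = 3: 3+3=6, 3+4=7, 3+6=9, 3+8=11, 3+12=15
a = 4: 4+4=8, 4+6=10, 4+8=12, 4+12=16
a = 6: 6+6=12, 6+8=14, 6+12=18
a = 8: 8+8=16, 8+12=20
a = 12: 12+12=24
Distinct sums: {-12, -10, -8, -3, -2, -1, 0, 2, 4, 6, 7, 8, 9, 10, 11, 12, 14, 15, 16, 18, 20, 24}
|A + A| = 22

|A + A| = 22


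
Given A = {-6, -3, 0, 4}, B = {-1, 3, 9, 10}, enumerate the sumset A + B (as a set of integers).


A + B = {a + b : a ∈ A, b ∈ B}.
Enumerate all |A|·|B| = 4·4 = 16 pairs (a, b) and collect distinct sums.
a = -6: -6+-1=-7, -6+3=-3, -6+9=3, -6+10=4
a = -3: -3+-1=-4, -3+3=0, -3+9=6, -3+10=7
a = 0: 0+-1=-1, 0+3=3, 0+9=9, 0+10=10
a = 4: 4+-1=3, 4+3=7, 4+9=13, 4+10=14
Collecting distinct sums: A + B = {-7, -4, -3, -1, 0, 3, 4, 6, 7, 9, 10, 13, 14}
|A + B| = 13

A + B = {-7, -4, -3, -1, 0, 3, 4, 6, 7, 9, 10, 13, 14}


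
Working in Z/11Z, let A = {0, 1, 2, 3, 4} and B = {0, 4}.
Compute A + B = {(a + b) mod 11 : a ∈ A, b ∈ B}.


Work in Z/11Z: reduce every sum a + b modulo 11.
Enumerate all 10 pairs:
a = 0: 0+0=0, 0+4=4
a = 1: 1+0=1, 1+4=5
a = 2: 2+0=2, 2+4=6
a = 3: 3+0=3, 3+4=7
a = 4: 4+0=4, 4+4=8
Distinct residues collected: {0, 1, 2, 3, 4, 5, 6, 7, 8}
|A + B| = 9 (out of 11 total residues).

A + B = {0, 1, 2, 3, 4, 5, 6, 7, 8}


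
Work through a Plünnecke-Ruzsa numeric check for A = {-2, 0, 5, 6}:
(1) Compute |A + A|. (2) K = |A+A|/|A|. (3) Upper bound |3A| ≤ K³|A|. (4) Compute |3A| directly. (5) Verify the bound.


|A| = 4.
Step 1: Compute A + A by enumerating all 16 pairs.
A + A = {-4, -2, 0, 3, 4, 5, 6, 10, 11, 12}, so |A + A| = 10.
Step 2: Doubling constant K = |A + A|/|A| = 10/4 = 10/4 ≈ 2.5000.
Step 3: Plünnecke-Ruzsa gives |3A| ≤ K³·|A| = (2.5000)³ · 4 ≈ 62.5000.
Step 4: Compute 3A = A + A + A directly by enumerating all triples (a,b,c) ∈ A³; |3A| = 19.
Step 5: Check 19 ≤ 62.5000? Yes ✓.

K = 10/4, Plünnecke-Ruzsa bound K³|A| ≈ 62.5000, |3A| = 19, inequality holds.


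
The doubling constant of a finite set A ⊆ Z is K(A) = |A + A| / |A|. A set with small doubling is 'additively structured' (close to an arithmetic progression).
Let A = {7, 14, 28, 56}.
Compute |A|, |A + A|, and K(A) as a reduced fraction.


|A| = 4.
Compute A + A by enumerating all 16 pairs.
A + A = {14, 21, 28, 35, 42, 56, 63, 70, 84, 112}, so |A + A| = 10.
K = |A + A| / |A| = 10/4 = 5/2 ≈ 2.5000.
Reference: AP of size 4 gives K = 7/4 ≈ 1.7500; a fully generic set of size 4 gives K ≈ 2.5000.

|A| = 4, |A + A| = 10, K = 10/4 = 5/2.


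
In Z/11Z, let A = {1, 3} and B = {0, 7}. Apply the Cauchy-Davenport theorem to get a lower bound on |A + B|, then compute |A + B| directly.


Cauchy-Davenport: |A + B| ≥ min(p, |A| + |B| - 1) for A, B nonempty in Z/pZ.
|A| = 2, |B| = 2, p = 11.
CD lower bound = min(11, 2 + 2 - 1) = min(11, 3) = 3.
Compute A + B mod 11 directly:
a = 1: 1+0=1, 1+7=8
a = 3: 3+0=3, 3+7=10
A + B = {1, 3, 8, 10}, so |A + B| = 4.
Verify: 4 ≥ 3? Yes ✓.

CD lower bound = 3, actual |A + B| = 4.


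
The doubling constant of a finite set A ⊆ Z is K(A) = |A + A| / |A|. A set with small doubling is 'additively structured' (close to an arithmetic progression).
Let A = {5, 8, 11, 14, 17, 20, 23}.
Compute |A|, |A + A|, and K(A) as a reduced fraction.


|A| = 7.
Compute A + A by enumerating all 49 pairs.
A + A = {10, 13, 16, 19, 22, 25, 28, 31, 34, 37, 40, 43, 46}, so |A + A| = 13.
K = |A + A| / |A| = 13/7 (already in lowest terms) ≈ 1.8571.
Reference: AP of size 7 gives K = 13/7 ≈ 1.8571; a fully generic set of size 7 gives K ≈ 4.0000.

|A| = 7, |A + A| = 13, K = 13/7.


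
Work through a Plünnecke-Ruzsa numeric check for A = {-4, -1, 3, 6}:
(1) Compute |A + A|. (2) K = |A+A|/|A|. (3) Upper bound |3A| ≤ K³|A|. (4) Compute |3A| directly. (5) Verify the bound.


|A| = 4.
Step 1: Compute A + A by enumerating all 16 pairs.
A + A = {-8, -5, -2, -1, 2, 5, 6, 9, 12}, so |A + A| = 9.
Step 2: Doubling constant K = |A + A|/|A| = 9/4 = 9/4 ≈ 2.2500.
Step 3: Plünnecke-Ruzsa gives |3A| ≤ K³·|A| = (2.2500)³ · 4 ≈ 45.5625.
Step 4: Compute 3A = A + A + A directly by enumerating all triples (a,b,c) ∈ A³; |3A| = 16.
Step 5: Check 16 ≤ 45.5625? Yes ✓.

K = 9/4, Plünnecke-Ruzsa bound K³|A| ≈ 45.5625, |3A| = 16, inequality holds.


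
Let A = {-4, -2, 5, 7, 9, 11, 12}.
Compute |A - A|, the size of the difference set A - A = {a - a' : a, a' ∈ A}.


A - A = {a - a' : a, a' ∈ A}; |A| = 7.
Bounds: 2|A|-1 ≤ |A - A| ≤ |A|² - |A| + 1, i.e. 13 ≤ |A - A| ≤ 43.
Note: 0 ∈ A - A always (from a - a). The set is symmetric: if d ∈ A - A then -d ∈ A - A.
Enumerate nonzero differences d = a - a' with a > a' (then include -d):
Positive differences: {1, 2, 3, 4, 5, 6, 7, 9, 11, 13, 14, 15, 16}
Full difference set: {0} ∪ (positive diffs) ∪ (negative diffs).
|A - A| = 1 + 2·13 = 27 (matches direct enumeration: 27).

|A - A| = 27


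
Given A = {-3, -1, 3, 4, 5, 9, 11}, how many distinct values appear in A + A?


A + A = {a + a' : a, a' ∈ A}; |A| = 7.
General bounds: 2|A| - 1 ≤ |A + A| ≤ |A|(|A|+1)/2, i.e. 13 ≤ |A + A| ≤ 28.
Lower bound 2|A|-1 is attained iff A is an arithmetic progression.
Enumerate sums a + a' for a ≤ a' (symmetric, so this suffices):
a = -3: -3+-3=-6, -3+-1=-4, -3+3=0, -3+4=1, -3+5=2, -3+9=6, -3+11=8
a = -1: -1+-1=-2, -1+3=2, -1+4=3, -1+5=4, -1+9=8, -1+11=10
a = 3: 3+3=6, 3+4=7, 3+5=8, 3+9=12, 3+11=14
a = 4: 4+4=8, 4+5=9, 4+9=13, 4+11=15
a = 5: 5+5=10, 5+9=14, 5+11=16
a = 9: 9+9=18, 9+11=20
a = 11: 11+11=22
Distinct sums: {-6, -4, -2, 0, 1, 2, 3, 4, 6, 7, 8, 9, 10, 12, 13, 14, 15, 16, 18, 20, 22}
|A + A| = 21

|A + A| = 21


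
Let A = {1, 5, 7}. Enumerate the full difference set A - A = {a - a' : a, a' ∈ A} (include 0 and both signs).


A - A = {a - a' : a, a' ∈ A}.
Compute a - a' for each ordered pair (a, a'):
a = 1: 1-1=0, 1-5=-4, 1-7=-6
a = 5: 5-1=4, 5-5=0, 5-7=-2
a = 7: 7-1=6, 7-5=2, 7-7=0
Collecting distinct values (and noting 0 appears from a-a):
A - A = {-6, -4, -2, 0, 2, 4, 6}
|A - A| = 7

A - A = {-6, -4, -2, 0, 2, 4, 6}


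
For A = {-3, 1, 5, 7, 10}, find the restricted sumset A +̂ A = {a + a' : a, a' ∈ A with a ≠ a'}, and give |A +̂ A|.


Restricted sumset: A +̂ A = {a + a' : a ∈ A, a' ∈ A, a ≠ a'}.
Equivalently, take A + A and drop any sum 2a that is achievable ONLY as a + a for a ∈ A (i.e. sums representable only with equal summands).
Enumerate pairs (a, a') with a < a' (symmetric, so each unordered pair gives one sum; this covers all a ≠ a'):
  -3 + 1 = -2
  -3 + 5 = 2
  -3 + 7 = 4
  -3 + 10 = 7
  1 + 5 = 6
  1 + 7 = 8
  1 + 10 = 11
  5 + 7 = 12
  5 + 10 = 15
  7 + 10 = 17
Collected distinct sums: {-2, 2, 4, 6, 7, 8, 11, 12, 15, 17}
|A +̂ A| = 10
(Reference bound: |A +̂ A| ≥ 2|A| - 3 for |A| ≥ 2, with |A| = 5 giving ≥ 7.)

|A +̂ A| = 10


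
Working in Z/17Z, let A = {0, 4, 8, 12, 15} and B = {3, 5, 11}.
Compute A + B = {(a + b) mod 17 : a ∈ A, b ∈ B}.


Work in Z/17Z: reduce every sum a + b modulo 17.
Enumerate all 15 pairs:
a = 0: 0+3=3, 0+5=5, 0+11=11
a = 4: 4+3=7, 4+5=9, 4+11=15
a = 8: 8+3=11, 8+5=13, 8+11=2
a = 12: 12+3=15, 12+5=0, 12+11=6
a = 15: 15+3=1, 15+5=3, 15+11=9
Distinct residues collected: {0, 1, 2, 3, 5, 6, 7, 9, 11, 13, 15}
|A + B| = 11 (out of 17 total residues).

A + B = {0, 1, 2, 3, 5, 6, 7, 9, 11, 13, 15}


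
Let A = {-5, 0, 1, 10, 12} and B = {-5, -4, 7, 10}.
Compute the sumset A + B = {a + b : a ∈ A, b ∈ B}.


A + B = {a + b : a ∈ A, b ∈ B}.
Enumerate all |A|·|B| = 5·4 = 20 pairs (a, b) and collect distinct sums.
a = -5: -5+-5=-10, -5+-4=-9, -5+7=2, -5+10=5
a = 0: 0+-5=-5, 0+-4=-4, 0+7=7, 0+10=10
a = 1: 1+-5=-4, 1+-4=-3, 1+7=8, 1+10=11
a = 10: 10+-5=5, 10+-4=6, 10+7=17, 10+10=20
a = 12: 12+-5=7, 12+-4=8, 12+7=19, 12+10=22
Collecting distinct sums: A + B = {-10, -9, -5, -4, -3, 2, 5, 6, 7, 8, 10, 11, 17, 19, 20, 22}
|A + B| = 16

A + B = {-10, -9, -5, -4, -3, 2, 5, 6, 7, 8, 10, 11, 17, 19, 20, 22}


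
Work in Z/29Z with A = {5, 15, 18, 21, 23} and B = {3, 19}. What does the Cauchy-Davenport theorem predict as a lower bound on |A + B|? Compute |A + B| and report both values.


Cauchy-Davenport: |A + B| ≥ min(p, |A| + |B| - 1) for A, B nonempty in Z/pZ.
|A| = 5, |B| = 2, p = 29.
CD lower bound = min(29, 5 + 2 - 1) = min(29, 6) = 6.
Compute A + B mod 29 directly:
a = 5: 5+3=8, 5+19=24
a = 15: 15+3=18, 15+19=5
a = 18: 18+3=21, 18+19=8
a = 21: 21+3=24, 21+19=11
a = 23: 23+3=26, 23+19=13
A + B = {5, 8, 11, 13, 18, 21, 24, 26}, so |A + B| = 8.
Verify: 8 ≥ 6? Yes ✓.

CD lower bound = 6, actual |A + B| = 8.


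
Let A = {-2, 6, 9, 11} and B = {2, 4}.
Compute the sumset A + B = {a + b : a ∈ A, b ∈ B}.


A + B = {a + b : a ∈ A, b ∈ B}.
Enumerate all |A|·|B| = 4·2 = 8 pairs (a, b) and collect distinct sums.
a = -2: -2+2=0, -2+4=2
a = 6: 6+2=8, 6+4=10
a = 9: 9+2=11, 9+4=13
a = 11: 11+2=13, 11+4=15
Collecting distinct sums: A + B = {0, 2, 8, 10, 11, 13, 15}
|A + B| = 7

A + B = {0, 2, 8, 10, 11, 13, 15}


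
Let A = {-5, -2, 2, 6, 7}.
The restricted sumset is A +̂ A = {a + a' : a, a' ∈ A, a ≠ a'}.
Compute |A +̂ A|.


Restricted sumset: A +̂ A = {a + a' : a ∈ A, a' ∈ A, a ≠ a'}.
Equivalently, take A + A and drop any sum 2a that is achievable ONLY as a + a for a ∈ A (i.e. sums representable only with equal summands).
Enumerate pairs (a, a') with a < a' (symmetric, so each unordered pair gives one sum; this covers all a ≠ a'):
  -5 + -2 = -7
  -5 + 2 = -3
  -5 + 6 = 1
  -5 + 7 = 2
  -2 + 2 = 0
  -2 + 6 = 4
  -2 + 7 = 5
  2 + 6 = 8
  2 + 7 = 9
  6 + 7 = 13
Collected distinct sums: {-7, -3, 0, 1, 2, 4, 5, 8, 9, 13}
|A +̂ A| = 10
(Reference bound: |A +̂ A| ≥ 2|A| - 3 for |A| ≥ 2, with |A| = 5 giving ≥ 7.)

|A +̂ A| = 10


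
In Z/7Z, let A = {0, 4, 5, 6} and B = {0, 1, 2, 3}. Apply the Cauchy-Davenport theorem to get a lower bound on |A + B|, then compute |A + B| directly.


Cauchy-Davenport: |A + B| ≥ min(p, |A| + |B| - 1) for A, B nonempty in Z/pZ.
|A| = 4, |B| = 4, p = 7.
CD lower bound = min(7, 4 + 4 - 1) = min(7, 7) = 7.
Compute A + B mod 7 directly:
a = 0: 0+0=0, 0+1=1, 0+2=2, 0+3=3
a = 4: 4+0=4, 4+1=5, 4+2=6, 4+3=0
a = 5: 5+0=5, 5+1=6, 5+2=0, 5+3=1
a = 6: 6+0=6, 6+1=0, 6+2=1, 6+3=2
A + B = {0, 1, 2, 3, 4, 5, 6}, so |A + B| = 7.
Verify: 7 ≥ 7? Yes ✓.

CD lower bound = 7, actual |A + B| = 7.


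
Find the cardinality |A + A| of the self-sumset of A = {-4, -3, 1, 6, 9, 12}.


A + A = {a + a' : a, a' ∈ A}; |A| = 6.
General bounds: 2|A| - 1 ≤ |A + A| ≤ |A|(|A|+1)/2, i.e. 11 ≤ |A + A| ≤ 21.
Lower bound 2|A|-1 is attained iff A is an arithmetic progression.
Enumerate sums a + a' for a ≤ a' (symmetric, so this suffices):
a = -4: -4+-4=-8, -4+-3=-7, -4+1=-3, -4+6=2, -4+9=5, -4+12=8
a = -3: -3+-3=-6, -3+1=-2, -3+6=3, -3+9=6, -3+12=9
a = 1: 1+1=2, 1+6=7, 1+9=10, 1+12=13
a = 6: 6+6=12, 6+9=15, 6+12=18
a = 9: 9+9=18, 9+12=21
a = 12: 12+12=24
Distinct sums: {-8, -7, -6, -3, -2, 2, 3, 5, 6, 7, 8, 9, 10, 12, 13, 15, 18, 21, 24}
|A + A| = 19

|A + A| = 19


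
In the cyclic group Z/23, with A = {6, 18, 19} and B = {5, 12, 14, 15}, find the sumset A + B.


Work in Z/23Z: reduce every sum a + b modulo 23.
Enumerate all 12 pairs:
a = 6: 6+5=11, 6+12=18, 6+14=20, 6+15=21
a = 18: 18+5=0, 18+12=7, 18+14=9, 18+15=10
a = 19: 19+5=1, 19+12=8, 19+14=10, 19+15=11
Distinct residues collected: {0, 1, 7, 8, 9, 10, 11, 18, 20, 21}
|A + B| = 10 (out of 23 total residues).

A + B = {0, 1, 7, 8, 9, 10, 11, 18, 20, 21}


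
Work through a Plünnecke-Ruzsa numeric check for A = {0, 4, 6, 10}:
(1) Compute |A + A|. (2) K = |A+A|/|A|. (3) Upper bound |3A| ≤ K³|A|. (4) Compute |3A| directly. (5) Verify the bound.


|A| = 4.
Step 1: Compute A + A by enumerating all 16 pairs.
A + A = {0, 4, 6, 8, 10, 12, 14, 16, 20}, so |A + A| = 9.
Step 2: Doubling constant K = |A + A|/|A| = 9/4 = 9/4 ≈ 2.2500.
Step 3: Plünnecke-Ruzsa gives |3A| ≤ K³·|A| = (2.2500)³ · 4 ≈ 45.5625.
Step 4: Compute 3A = A + A + A directly by enumerating all triples (a,b,c) ∈ A³; |3A| = 14.
Step 5: Check 14 ≤ 45.5625? Yes ✓.

K = 9/4, Plünnecke-Ruzsa bound K³|A| ≈ 45.5625, |3A| = 14, inequality holds.


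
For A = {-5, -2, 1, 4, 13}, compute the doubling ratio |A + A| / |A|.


|A| = 5.
Compute A + A by enumerating all 25 pairs.
A + A = {-10, -7, -4, -1, 2, 5, 8, 11, 14, 17, 26}, so |A + A| = 11.
K = |A + A| / |A| = 11/5 (already in lowest terms) ≈ 2.2000.
Reference: AP of size 5 gives K = 9/5 ≈ 1.8000; a fully generic set of size 5 gives K ≈ 3.0000.

|A| = 5, |A + A| = 11, K = 11/5.
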